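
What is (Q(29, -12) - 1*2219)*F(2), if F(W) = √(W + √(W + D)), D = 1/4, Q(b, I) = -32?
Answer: -2251*√14/2 ≈ -4211.2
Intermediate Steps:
D = ¼ (D = 1*(¼) = ¼ ≈ 0.25000)
F(W) = √(W + √(¼ + W)) (F(W) = √(W + √(W + ¼)) = √(W + √(¼ + W)))
(Q(29, -12) - 1*2219)*F(2) = (-32 - 1*2219)*(√(2*√(1 + 4*2) + 4*2)/2) = (-32 - 2219)*(√(2*√(1 + 8) + 8)/2) = -2251*√(2*√9 + 8)/2 = -2251*√(2*3 + 8)/2 = -2251*√(6 + 8)/2 = -2251*√14/2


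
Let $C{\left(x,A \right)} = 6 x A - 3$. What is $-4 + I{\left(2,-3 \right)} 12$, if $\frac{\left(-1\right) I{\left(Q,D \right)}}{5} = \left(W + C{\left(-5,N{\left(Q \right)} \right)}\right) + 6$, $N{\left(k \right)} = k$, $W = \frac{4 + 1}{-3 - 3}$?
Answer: $3466$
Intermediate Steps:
$W = - \frac{5}{6}$ ($W = \frac{5}{-6} = 5 \left(- \frac{1}{6}\right) = - \frac{5}{6} \approx -0.83333$)
$C{\left(x,A \right)} = -3 + 6 A x$ ($C{\left(x,A \right)} = 6 A x - 3 = -3 + 6 A x$)
$I{\left(Q,D \right)} = - \frac{65}{6} + 150 Q$ ($I{\left(Q,D \right)} = - 5 \left(\left(- \frac{5}{6} + \left(-3 + 6 Q \left(-5\right)\right)\right) + 6\right) = - 5 \left(\left(- \frac{5}{6} - \left(3 + 30 Q\right)\right) + 6\right) = - 5 \left(\left(- \frac{23}{6} - 30 Q\right) + 6\right) = - 5 \left(\frac{13}{6} - 30 Q\right) = - \frac{65}{6} + 150 Q$)
$-4 + I{\left(2,-3 \right)} 12 = -4 + \left(- \frac{65}{6} + 150 \cdot 2\right) 12 = -4 + \left(- \frac{65}{6} + 300\right) 12 = -4 + \frac{1735}{6} \cdot 12 = -4 + 3470 = 3466$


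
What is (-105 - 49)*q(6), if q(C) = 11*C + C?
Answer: -11088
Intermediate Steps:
q(C) = 12*C
(-105 - 49)*q(6) = (-105 - 49)*(12*6) = -154*72 = -11088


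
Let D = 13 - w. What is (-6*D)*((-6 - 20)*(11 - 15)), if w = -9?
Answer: -13728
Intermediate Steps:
D = 22 (D = 13 - 1*(-9) = 13 + 9 = 22)
(-6*D)*((-6 - 20)*(11 - 15)) = (-6*22)*((-6 - 20)*(11 - 15)) = -(-3432)*(-4) = -132*104 = -13728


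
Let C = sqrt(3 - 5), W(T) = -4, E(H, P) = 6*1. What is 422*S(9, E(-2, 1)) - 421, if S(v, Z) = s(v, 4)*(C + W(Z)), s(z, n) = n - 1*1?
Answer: -5485 + 1266*I*sqrt(2) ≈ -5485.0 + 1790.4*I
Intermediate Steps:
E(H, P) = 6
s(z, n) = -1 + n (s(z, n) = n - 1 = -1 + n)
C = I*sqrt(2) (C = sqrt(-2) = I*sqrt(2) ≈ 1.4142*I)
S(v, Z) = -12 + 3*I*sqrt(2) (S(v, Z) = (-1 + 4)*(I*sqrt(2) - 4) = 3*(-4 + I*sqrt(2)) = -12 + 3*I*sqrt(2))
422*S(9, E(-2, 1)) - 421 = 422*(-12 + 3*I*sqrt(2)) - 421 = (-5064 + 1266*I*sqrt(2)) - 421 = -5485 + 1266*I*sqrt(2)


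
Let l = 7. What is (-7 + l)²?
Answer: 0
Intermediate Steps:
(-7 + l)² = (-7 + 7)² = 0² = 0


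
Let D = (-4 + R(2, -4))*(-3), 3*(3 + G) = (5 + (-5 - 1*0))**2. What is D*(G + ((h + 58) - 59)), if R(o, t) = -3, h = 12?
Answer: 168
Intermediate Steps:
G = -3 (G = -3 + (5 + (-5 - 1*0))**2/3 = -3 + (5 + (-5 + 0))**2/3 = -3 + (5 - 5)**2/3 = -3 + (1/3)*0**2 = -3 + (1/3)*0 = -3 + 0 = -3)
D = 21 (D = (-4 - 3)*(-3) = -7*(-3) = 21)
D*(G + ((h + 58) - 59)) = 21*(-3 + ((12 + 58) - 59)) = 21*(-3 + (70 - 59)) = 21*(-3 + 11) = 21*8 = 168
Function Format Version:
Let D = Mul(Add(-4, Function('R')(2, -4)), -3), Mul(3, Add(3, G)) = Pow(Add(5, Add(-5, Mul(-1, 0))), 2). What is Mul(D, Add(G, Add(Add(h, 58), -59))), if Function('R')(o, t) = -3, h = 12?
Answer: 168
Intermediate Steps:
G = -3 (G = Add(-3, Mul(Rational(1, 3), Pow(Add(5, Add(-5, Mul(-1, 0))), 2))) = Add(-3, Mul(Rational(1, 3), Pow(Add(5, Add(-5, 0)), 2))) = Add(-3, Mul(Rational(1, 3), Pow(Add(5, -5), 2))) = Add(-3, Mul(Rational(1, 3), Pow(0, 2))) = Add(-3, Mul(Rational(1, 3), 0)) = Add(-3, 0) = -3)
D = 21 (D = Mul(Add(-4, -3), -3) = Mul(-7, -3) = 21)
Mul(D, Add(G, Add(Add(h, 58), -59))) = Mul(21, Add(-3, Add(Add(12, 58), -59))) = Mul(21, Add(-3, Add(70, -59))) = Mul(21, Add(-3, 11)) = Mul(21, 8) = 168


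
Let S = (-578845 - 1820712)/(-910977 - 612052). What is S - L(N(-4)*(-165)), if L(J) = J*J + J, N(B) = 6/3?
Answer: -165352858973/1523029 ≈ -1.0857e+5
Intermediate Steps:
N(B) = 2 (N(B) = 6*(1/3) = 2)
L(J) = J + J**2 (L(J) = J**2 + J = J + J**2)
S = 2399557/1523029 (S = -2399557/(-1523029) = -2399557*(-1/1523029) = 2399557/1523029 ≈ 1.5755)
S - L(N(-4)*(-165)) = 2399557/1523029 - 2*(-165)*(1 + 2*(-165)) = 2399557/1523029 - (-330)*(1 - 330) = 2399557/1523029 - (-330)*(-329) = 2399557/1523029 - 1*108570 = 2399557/1523029 - 108570 = -165352858973/1523029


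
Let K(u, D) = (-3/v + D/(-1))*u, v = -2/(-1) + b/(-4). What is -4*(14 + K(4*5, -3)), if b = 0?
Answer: -176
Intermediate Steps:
v = 2 (v = -2/(-1) + 0/(-4) = -2*(-1) + 0*(-¼) = 2 + 0 = 2)
K(u, D) = u*(-3/2 - D) (K(u, D) = (-3/2 + D/(-1))*u = (-3*½ + D*(-1))*u = (-3/2 - D)*u = u*(-3/2 - D))
-4*(14 + K(4*5, -3)) = -4*(14 - 4*5*(3 + 2*(-3))/2) = -4*(14 - ½*20*(3 - 6)) = -4*(14 - ½*20*(-3)) = -4*(14 + 30) = -4*44 = -176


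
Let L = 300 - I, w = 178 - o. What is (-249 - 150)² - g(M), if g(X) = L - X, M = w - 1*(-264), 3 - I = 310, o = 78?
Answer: 158958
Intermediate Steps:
I = -307 (I = 3 - 1*310 = 3 - 310 = -307)
w = 100 (w = 178 - 1*78 = 178 - 78 = 100)
M = 364 (M = 100 - 1*(-264) = 100 + 264 = 364)
L = 607 (L = 300 - 1*(-307) = 300 + 307 = 607)
g(X) = 607 - X
(-249 - 150)² - g(M) = (-249 - 150)² - (607 - 1*364) = (-399)² - (607 - 364) = 159201 - 1*243 = 159201 - 243 = 158958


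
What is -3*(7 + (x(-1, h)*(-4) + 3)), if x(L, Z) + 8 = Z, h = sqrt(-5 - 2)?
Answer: -126 + 12*I*sqrt(7) ≈ -126.0 + 31.749*I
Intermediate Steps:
h = I*sqrt(7) (h = sqrt(-7) = I*sqrt(7) ≈ 2.6458*I)
x(L, Z) = -8 + Z
-3*(7 + (x(-1, h)*(-4) + 3)) = -3*(7 + ((-8 + I*sqrt(7))*(-4) + 3)) = -3*(7 + ((32 - 4*I*sqrt(7)) + 3)) = -3*(7 + (35 - 4*I*sqrt(7))) = -3*(42 - 4*I*sqrt(7)) = -126 + 12*I*sqrt(7)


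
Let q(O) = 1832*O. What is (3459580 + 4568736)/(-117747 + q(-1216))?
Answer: -8028316/2345459 ≈ -3.4229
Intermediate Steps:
(3459580 + 4568736)/(-117747 + q(-1216)) = (3459580 + 4568736)/(-117747 + 1832*(-1216)) = 8028316/(-117747 - 2227712) = 8028316/(-2345459) = 8028316*(-1/2345459) = -8028316/2345459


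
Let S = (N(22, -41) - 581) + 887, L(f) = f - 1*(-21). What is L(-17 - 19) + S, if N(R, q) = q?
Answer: 250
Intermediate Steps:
L(f) = 21 + f (L(f) = f + 21 = 21 + f)
S = 265 (S = (-41 - 581) + 887 = -622 + 887 = 265)
L(-17 - 19) + S = (21 + (-17 - 19)) + 265 = (21 - 36) + 265 = -15 + 265 = 250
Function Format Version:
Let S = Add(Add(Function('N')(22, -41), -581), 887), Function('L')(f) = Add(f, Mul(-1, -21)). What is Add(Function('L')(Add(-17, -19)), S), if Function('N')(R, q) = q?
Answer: 250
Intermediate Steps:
Function('L')(f) = Add(21, f) (Function('L')(f) = Add(f, 21) = Add(21, f))
S = 265 (S = Add(Add(-41, -581), 887) = Add(-622, 887) = 265)
Add(Function('L')(Add(-17, -19)), S) = Add(Add(21, Add(-17, -19)), 265) = Add(Add(21, -36), 265) = Add(-15, 265) = 250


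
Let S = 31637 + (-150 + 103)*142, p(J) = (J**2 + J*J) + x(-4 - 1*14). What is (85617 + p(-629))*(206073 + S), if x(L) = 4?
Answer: 202596161508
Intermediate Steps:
p(J) = 4 + 2*J**2 (p(J) = (J**2 + J*J) + 4 = (J**2 + J**2) + 4 = 2*J**2 + 4 = 4 + 2*J**2)
S = 24963 (S = 31637 - 47*142 = 31637 - 6674 = 24963)
(85617 + p(-629))*(206073 + S) = (85617 + (4 + 2*(-629)**2))*(206073 + 24963) = (85617 + (4 + 2*395641))*231036 = (85617 + (4 + 791282))*231036 = (85617 + 791286)*231036 = 876903*231036 = 202596161508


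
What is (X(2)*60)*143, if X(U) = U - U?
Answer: 0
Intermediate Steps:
X(U) = 0
(X(2)*60)*143 = (0*60)*143 = 0*143 = 0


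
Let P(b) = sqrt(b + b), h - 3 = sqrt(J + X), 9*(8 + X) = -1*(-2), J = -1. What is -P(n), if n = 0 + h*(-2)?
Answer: -2*sqrt(-27 - 3*I*sqrt(79))/3 ≈ -1.5597 + 3.799*I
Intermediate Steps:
X = -70/9 (X = -8 + (-1*(-2))/9 = -8 + (1/9)*2 = -8 + 2/9 = -70/9 ≈ -7.7778)
h = 3 + I*sqrt(79)/3 (h = 3 + sqrt(-1 - 70/9) = 3 + sqrt(-79/9) = 3 + I*sqrt(79)/3 ≈ 3.0 + 2.9627*I)
n = -6 - 2*I*sqrt(79)/3 (n = 0 + (3 + I*sqrt(79)/3)*(-2) = 0 + (-6 - 2*I*sqrt(79)/3) = -6 - 2*I*sqrt(79)/3 ≈ -6.0 - 5.9255*I)
P(b) = sqrt(2)*sqrt(b) (P(b) = sqrt(2*b) = sqrt(2)*sqrt(b))
-P(n) = -sqrt(2)*sqrt(-6 - 2*I*sqrt(79)/3)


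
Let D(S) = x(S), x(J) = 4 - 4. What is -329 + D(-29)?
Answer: -329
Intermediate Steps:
x(J) = 0
D(S) = 0
-329 + D(-29) = -329 + 0 = -329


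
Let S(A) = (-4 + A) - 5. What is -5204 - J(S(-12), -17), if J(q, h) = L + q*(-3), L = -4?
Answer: -5263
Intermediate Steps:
S(A) = -9 + A
J(q, h) = -4 - 3*q (J(q, h) = -4 + q*(-3) = -4 - 3*q)
-5204 - J(S(-12), -17) = -5204 - (-4 - 3*(-9 - 12)) = -5204 - (-4 - 3*(-21)) = -5204 - (-4 + 63) = -5204 - 1*59 = -5204 - 59 = -5263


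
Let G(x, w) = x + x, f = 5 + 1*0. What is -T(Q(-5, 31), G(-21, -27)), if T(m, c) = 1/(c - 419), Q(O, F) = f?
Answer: 1/461 ≈ 0.0021692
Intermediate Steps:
f = 5 (f = 5 + 0 = 5)
G(x, w) = 2*x
Q(O, F) = 5
T(m, c) = 1/(-419 + c)
-T(Q(-5, 31), G(-21, -27)) = -1/(-419 + 2*(-21)) = -1/(-419 - 42) = -1/(-461) = -1*(-1/461) = 1/461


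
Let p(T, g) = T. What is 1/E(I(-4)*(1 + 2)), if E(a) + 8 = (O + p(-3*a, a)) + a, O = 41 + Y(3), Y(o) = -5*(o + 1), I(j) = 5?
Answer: -1/17 ≈ -0.058824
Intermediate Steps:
Y(o) = -5 - 5*o (Y(o) = -5*(1 + o) = -5 - 5*o)
O = 21 (O = 41 + (-5 - 5*3) = 41 + (-5 - 15) = 41 - 20 = 21)
E(a) = 13 - 2*a (E(a) = -8 + ((21 - 3*a) + a) = -8 + (21 - 2*a) = 13 - 2*a)
1/E(I(-4)*(1 + 2)) = 1/(13 - 10*(1 + 2)) = 1/(13 - 10*3) = 1/(13 - 2*15) = 1/(13 - 30) = 1/(-17) = -1/17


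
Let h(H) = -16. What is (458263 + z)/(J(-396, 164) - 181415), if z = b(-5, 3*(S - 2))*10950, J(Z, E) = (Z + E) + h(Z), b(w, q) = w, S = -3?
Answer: -403513/181663 ≈ -2.2212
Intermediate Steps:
J(Z, E) = -16 + E + Z (J(Z, E) = (Z + E) - 16 = (E + Z) - 16 = -16 + E + Z)
z = -54750 (z = -5*10950 = -54750)
(458263 + z)/(J(-396, 164) - 181415) = (458263 - 54750)/((-16 + 164 - 396) - 181415) = 403513/(-248 - 181415) = 403513/(-181663) = 403513*(-1/181663) = -403513/181663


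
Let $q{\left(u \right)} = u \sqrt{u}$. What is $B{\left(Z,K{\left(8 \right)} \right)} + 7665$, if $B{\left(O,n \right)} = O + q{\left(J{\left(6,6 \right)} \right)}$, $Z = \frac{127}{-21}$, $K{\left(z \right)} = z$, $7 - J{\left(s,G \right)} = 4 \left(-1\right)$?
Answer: $\frac{160838}{21} + 11 \sqrt{11} \approx 7695.4$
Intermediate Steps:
$J{\left(s,G \right)} = 11$ ($J{\left(s,G \right)} = 7 - 4 \left(-1\right) = 7 - -4 = 7 + 4 = 11$)
$Z = - \frac{127}{21}$ ($Z = 127 \left(- \frac{1}{21}\right) = - \frac{127}{21} \approx -6.0476$)
$q{\left(u \right)} = u^{\frac{3}{2}}$
$B{\left(O,n \right)} = O + 11 \sqrt{11}$ ($B{\left(O,n \right)} = O + 11^{\frac{3}{2}} = O + 11 \sqrt{11}$)
$B{\left(Z,K{\left(8 \right)} \right)} + 7665 = \left(- \frac{127}{21} + 11 \sqrt{11}\right) + 7665 = \frac{160838}{21} + 11 \sqrt{11}$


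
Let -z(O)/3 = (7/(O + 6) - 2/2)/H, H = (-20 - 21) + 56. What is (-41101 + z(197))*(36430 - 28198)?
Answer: -49059567144/145 ≈ -3.3834e+8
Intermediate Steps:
H = 15 (H = -41 + 56 = 15)
z(O) = 1/5 - 7/(5*(6 + O)) (z(O) = -3*(7/(O + 6) - 2/2)/15 = -3*(7/(6 + O) - 2*1/2)/15 = -3*(7/(6 + O) - 1)/15 = -3*(-1 + 7/(6 + O))/15 = -3*(-1/15 + 7/(15*(6 + O))) = 1/5 - 7/(5*(6 + O)))
(-41101 + z(197))*(36430 - 28198) = (-41101 + (-1 + 197)/(5*(6 + 197)))*(36430 - 28198) = (-41101 + (1/5)*196/203)*8232 = (-41101 + (1/5)*(1/203)*196)*8232 = (-41101 + 28/145)*8232 = -5959617/145*8232 = -49059567144/145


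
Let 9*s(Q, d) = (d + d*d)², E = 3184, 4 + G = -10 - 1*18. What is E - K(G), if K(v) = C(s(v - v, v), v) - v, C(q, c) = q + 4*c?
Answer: -954544/9 ≈ -1.0606e+5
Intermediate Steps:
G = -32 (G = -4 + (-10 - 1*18) = -4 + (-10 - 18) = -4 - 28 = -32)
s(Q, d) = (d + d²)²/9 (s(Q, d) = (d + d*d)²/9 = (d + d²)²/9)
K(v) = 3*v + v²*(1 + v)²/9 (K(v) = (v²*(1 + v)²/9 + 4*v) - v = (4*v + v²*(1 + v)²/9) - v = 3*v + v²*(1 + v)²/9)
E - K(G) = 3184 - (-32)*(27 - 32*(1 - 32)²)/9 = 3184 - (-32)*(27 - 32*(-31)²)/9 = 3184 - (-32)*(27 - 32*961)/9 = 3184 - (-32)*(27 - 30752)/9 = 3184 - (-32)*(-30725)/9 = 3184 - 1*983200/9 = 3184 - 983200/9 = -954544/9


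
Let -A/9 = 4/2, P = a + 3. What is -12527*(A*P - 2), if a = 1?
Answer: 926998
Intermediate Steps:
P = 4 (P = 1 + 3 = 4)
A = -18 (A = -36/2 = -9*2 = -18)
-12527*(A*P - 2) = -12527*(-18*4 - 2) = -12527*(-72 - 2) = -12527*(-74) = 926998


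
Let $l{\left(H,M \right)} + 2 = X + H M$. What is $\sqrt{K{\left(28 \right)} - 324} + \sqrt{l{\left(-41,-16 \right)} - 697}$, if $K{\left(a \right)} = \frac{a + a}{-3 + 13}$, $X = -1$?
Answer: $\frac{2 i \left(\sqrt{1990} + 5 \sqrt{11}\right)}{5} \approx 24.477 i$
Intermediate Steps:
$l{\left(H,M \right)} = -3 + H M$ ($l{\left(H,M \right)} = -2 + \left(-1 + H M\right) = -3 + H M$)
$K{\left(a \right)} = \frac{a}{5}$ ($K{\left(a \right)} = \frac{2 a}{10} = 2 a \frac{1}{10} = \frac{a}{5}$)
$\sqrt{K{\left(28 \right)} - 324} + \sqrt{l{\left(-41,-16 \right)} - 697} = \sqrt{\frac{1}{5} \cdot 28 - 324} + \sqrt{\left(-3 - -656\right) - 697} = \sqrt{\frac{28}{5} - 324} + \sqrt{\left(-3 + 656\right) - 697} = \sqrt{- \frac{1592}{5}} + \sqrt{653 - 697} = \frac{2 i \sqrt{1990}}{5} + \sqrt{-44} = \frac{2 i \sqrt{1990}}{5} + 2 i \sqrt{11} = 2 i \sqrt{11} + \frac{2 i \sqrt{1990}}{5}$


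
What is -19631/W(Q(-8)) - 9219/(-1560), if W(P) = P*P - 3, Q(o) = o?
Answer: -10020667/31720 ≈ -315.91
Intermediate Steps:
W(P) = -3 + P² (W(P) = P² - 3 = -3 + P²)
-19631/W(Q(-8)) - 9219/(-1560) = -19631/(-3 + (-8)²) - 9219/(-1560) = -19631/(-3 + 64) - 9219*(-1/1560) = -19631/61 + 3073/520 = -10020667/31720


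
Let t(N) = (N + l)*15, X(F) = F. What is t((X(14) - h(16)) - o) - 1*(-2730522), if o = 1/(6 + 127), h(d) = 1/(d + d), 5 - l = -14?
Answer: 11623205877/4256 ≈ 2.7310e+6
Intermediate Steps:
l = 19 (l = 5 - 1*(-14) = 5 + 14 = 19)
h(d) = 1/(2*d)
o = 1/133 ≈ 0.0075188
t(N) = 285 + 15*N (t(N) = (N + 19)*15 = (19 + N)*15 = 285 + 15*N)
t((X(14) - h(16)) - o) - 1*(-2730522) = (285 + 15*((14 - 1/(2*16)) - 1*1/133)) - 1*(-2730522) = (285 + 15*((14 - 1/(2*16)) - 1/133)) + 2730522 = (285 + 15*((14 - 1*1/32) - 1/133)) + 2730522 = (285 + 15*((14 - 1/32) - 1/133)) + 2730522 = (285 + 15*(447/32 - 1/133)) + 2730522 = (285 + 15*(59419/4256)) + 2730522 = (285 + 891285/4256) + 2730522 = 2104245/4256 + 2730522 = 11623205877/4256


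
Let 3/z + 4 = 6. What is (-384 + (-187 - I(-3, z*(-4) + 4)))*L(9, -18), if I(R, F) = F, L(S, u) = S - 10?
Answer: 569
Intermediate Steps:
z = 3/2 (z = 3/(-4 + 6) = 3/2 ≈ 1.5000)
L(S, u) = -10 + S
(-384 + (-187 - I(-3, z*(-4) + 4)))*L(9, -18) = (-384 + (-187 - ((3/2)*(-4) + 4)))*(-10 + 9) = (-384 + (-187 - (-6 + 4)))*(-1) = (-384 + (-187 - 1*(-2)))*(-1) = (-384 + (-187 + 2))*(-1) = (-384 - 185)*(-1) = -569*(-1) = 569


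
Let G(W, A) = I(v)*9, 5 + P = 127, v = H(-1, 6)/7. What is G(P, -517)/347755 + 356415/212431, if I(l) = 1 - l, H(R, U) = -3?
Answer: 173526961413/103423519367 ≈ 1.6778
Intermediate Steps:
v = -3/7 ≈ -0.42857
P = 122 (P = -5 + 127 = 122)
G(W, A) = 90/7 (G(W, A) = (1 - 1*(-3/7))*9 = (1 + 3/7)*9 = (10/7)*9 = 90/7)
G(P, -517)/347755 + 356415/212431 = (90/7)/347755 + 356415/212431 = (90/7)*(1/347755) + 356415*(1/212431) = 18/486857 + 356415/212431 = 173526961413/103423519367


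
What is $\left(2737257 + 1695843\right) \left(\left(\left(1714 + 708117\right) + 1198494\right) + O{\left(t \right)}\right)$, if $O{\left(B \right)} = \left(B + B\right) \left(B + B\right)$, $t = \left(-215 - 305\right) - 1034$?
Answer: $51282052035900$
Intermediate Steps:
$t = -1554$ ($t = -520 - 1034 = -1554$)
$O{\left(B \right)} = 4 B^{2}$ ($O{\left(B \right)} = 2 B 2 B = 4 B^{2}$)
$\left(2737257 + 1695843\right) \left(\left(\left(1714 + 708117\right) + 1198494\right) + O{\left(t \right)}\right) = \left(2737257 + 1695843\right) \left(\left(\left(1714 + 708117\right) + 1198494\right) + 4 \left(-1554\right)^{2}\right) = 4433100 \left(\left(709831 + 1198494\right) + 4 \cdot 2414916\right) = 4433100 \left(1908325 + 9659664\right) = 4433100 \cdot 11567989 = 51282052035900$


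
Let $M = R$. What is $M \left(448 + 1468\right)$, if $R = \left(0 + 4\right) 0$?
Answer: $0$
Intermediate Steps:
$R = 0$ ($R = 4 \cdot 0 = 0$)
$M = 0$
$M \left(448 + 1468\right) = 0 \left(448 + 1468\right) = 0 \cdot 1916 = 0$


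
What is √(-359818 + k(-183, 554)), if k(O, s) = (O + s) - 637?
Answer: 2*I*√90021 ≈ 600.07*I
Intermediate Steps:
k(O, s) = -637 + O + s
√(-359818 + k(-183, 554)) = √(-359818 + (-637 - 183 + 554)) = √(-359818 - 266) = √(-360084) = 2*I*√90021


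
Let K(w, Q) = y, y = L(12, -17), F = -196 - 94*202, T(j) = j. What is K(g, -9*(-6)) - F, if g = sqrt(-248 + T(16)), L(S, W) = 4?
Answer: 19188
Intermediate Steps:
F = -19184 (F = -196 - 18988 = -19184)
y = 4
g = 2*I*sqrt(58) (g = sqrt(-248 + 16) = sqrt(-232) = 2*I*sqrt(58) ≈ 15.232*I)
K(w, Q) = 4
K(g, -9*(-6)) - F = 4 - 1*(-19184) = 4 + 19184 = 19188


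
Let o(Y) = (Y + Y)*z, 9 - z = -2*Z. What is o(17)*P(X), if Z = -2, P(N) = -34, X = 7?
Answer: -5780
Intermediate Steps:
z = 5 (z = 9 - (-2)*(-2) = 9 - 1*4 = 9 - 4 = 5)
o(Y) = 10*Y (o(Y) = (Y + Y)*5 = (2*Y)*5 = 10*Y)
o(17)*P(X) = (10*17)*(-34) = 170*(-34) = -5780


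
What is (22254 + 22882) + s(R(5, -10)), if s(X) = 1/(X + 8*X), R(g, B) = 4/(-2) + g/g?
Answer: 406223/9 ≈ 45136.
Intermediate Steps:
R(g, B) = -1 (R(g, B) = 4*(-1/2) + 1 = -2 + 1 = -1)
s(X) = 1/(9*X)
(22254 + 22882) + s(R(5, -10)) = (22254 + 22882) + (1/9)/(-1) = 45136 + (1/9)*(-1) = 45136 - 1/9 = 406223/9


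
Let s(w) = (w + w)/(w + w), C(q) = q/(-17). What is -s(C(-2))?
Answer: -1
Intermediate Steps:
C(q) = -q/17 (C(q) = q*(-1/17) = -q/17)
s(w) = 1 (s(w) = (2*w)/((2*w)) = (2*w)*(1/(2*w)) = 1)
-s(C(-2)) = -1*1 = -1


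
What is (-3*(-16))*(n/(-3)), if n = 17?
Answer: -272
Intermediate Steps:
(-3*(-16))*(n/(-3)) = (-3*(-16))*(17/(-3)) = 48*(17*(-1/3)) = 48*(-17/3) = -272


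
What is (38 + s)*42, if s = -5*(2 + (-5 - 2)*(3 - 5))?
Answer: -1764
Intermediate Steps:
s = -80 (s = -5*(2 - 7*(-2)) = -5*(2 + 14) = -5*16 = -80)
(38 + s)*42 = (38 - 80)*42 = -42*42 = -1764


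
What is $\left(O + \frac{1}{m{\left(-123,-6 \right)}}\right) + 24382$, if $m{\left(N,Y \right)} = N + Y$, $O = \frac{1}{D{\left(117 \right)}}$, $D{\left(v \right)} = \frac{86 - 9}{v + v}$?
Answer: $\frac{242216515}{9933} \approx 24385.0$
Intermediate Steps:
$D{\left(v \right)} = \frac{77}{2 v}$
$O = \frac{234}{77}$ ($O = \frac{1}{\frac{77}{2} \cdot \frac{1}{117}} = \frac{1}{\frac{77}{234}} = \frac{234}{77} \approx 3.039$)
$\left(O + \frac{1}{m{\left(-123,-6 \right)}}\right) + 24382 = \left(\frac{234}{77} + \frac{1}{-123 - 6}\right) + 24382 = \left(\frac{234}{77} + \frac{1}{-129}\right) + 24382 = \left(\frac{234}{77} - \frac{1}{129}\right) + 24382 = \frac{30109}{9933} + 24382 = \frac{242216515}{9933}$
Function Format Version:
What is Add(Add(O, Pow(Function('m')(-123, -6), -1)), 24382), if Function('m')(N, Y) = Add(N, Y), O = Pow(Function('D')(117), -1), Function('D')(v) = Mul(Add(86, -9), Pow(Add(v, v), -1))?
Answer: Rational(242216515, 9933) ≈ 24385.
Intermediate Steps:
Function('D')(v) = Mul(Rational(77, 2), Pow(v, -1)) (Function('D')(v) = Mul(77, Pow(Mul(2, v), -1)) = Mul(77, Mul(Rational(1, 2), Pow(v, -1))) = Mul(Rational(77, 2), Pow(v, -1)))
O = Rational(234, 77) (O = Pow(Mul(Rational(77, 2), Pow(117, -1)), -1) = Pow(Mul(Rational(77, 2), Rational(1, 117)), -1) = Pow(Rational(77, 234), -1) = Rational(234, 77) ≈ 3.0390)
Add(Add(O, Pow(Function('m')(-123, -6), -1)), 24382) = Add(Add(Rational(234, 77), Pow(Add(-123, -6), -1)), 24382) = Add(Add(Rational(234, 77), Pow(-129, -1)), 24382) = Add(Add(Rational(234, 77), Rational(-1, 129)), 24382) = Add(Rational(30109, 9933), 24382) = Rational(242216515, 9933)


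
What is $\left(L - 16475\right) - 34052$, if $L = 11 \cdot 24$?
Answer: $-50263$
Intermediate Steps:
$L = 264$
$\left(L - 16475\right) - 34052 = \left(264 - 16475\right) - 34052 = -16211 - 34052 = -50263$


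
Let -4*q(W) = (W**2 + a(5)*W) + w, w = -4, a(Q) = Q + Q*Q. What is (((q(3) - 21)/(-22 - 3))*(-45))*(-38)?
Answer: 30609/10 ≈ 3060.9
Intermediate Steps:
a(Q) = Q + Q**2
q(W) = 1 - 15*W/2 - W**2/4 (q(W) = -((W**2 + (5*(1 + 5))*W) - 4)/4 = -((W**2 + (5*6)*W) - 4)/4 = -((W**2 + 30*W) - 4)/4 = -(-4 + W**2 + 30*W)/4 = 1 - 15*W/2 - W**2/4)
(((q(3) - 21)/(-22 - 3))*(-45))*(-38) = ((((1 - 15/2*3 - 1/4*3**2) - 21)/(-22 - 3))*(-45))*(-38) = ((((1 - 45/2 - 1/4*9) - 21)/(-25))*(-45))*(-38) = ((((1 - 45/2 - 9/4) - 21)*(-1/25))*(-45))*(-38) = (((-95/4 - 21)*(-1/25))*(-45))*(-38) = (-179/4*(-1/25)*(-45))*(-38) = ((179/100)*(-45))*(-38) = -1611/20*(-38) = 30609/10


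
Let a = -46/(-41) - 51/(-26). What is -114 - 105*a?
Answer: -466659/1066 ≈ -437.77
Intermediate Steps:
a = 3287/1066 (a = -46*(-1/41) - 51*(-1/26) = 46/41 + 51/26 = 3287/1066 ≈ 3.0835)
-114 - 105*a = -114 - 105*3287/1066 = -114 - 345135/1066 = -466659/1066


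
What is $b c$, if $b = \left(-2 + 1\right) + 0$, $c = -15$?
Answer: $15$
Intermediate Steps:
$b = -1$ ($b = -1 + 0 = -1$)
$b c = \left(-1\right) \left(-15\right) = 15$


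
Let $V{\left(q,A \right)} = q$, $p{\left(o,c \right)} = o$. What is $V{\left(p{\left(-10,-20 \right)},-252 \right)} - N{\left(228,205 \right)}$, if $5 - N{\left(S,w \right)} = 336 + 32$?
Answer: $353$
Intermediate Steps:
$N{\left(S,w \right)} = -363$ ($N{\left(S,w \right)} = 5 - \left(336 + 32\right) = 5 - 368 = -363$)
$V{\left(p{\left(-10,-20 \right)},-252 \right)} - N{\left(228,205 \right)} = -10 - -363 = -10 + 363 = 353$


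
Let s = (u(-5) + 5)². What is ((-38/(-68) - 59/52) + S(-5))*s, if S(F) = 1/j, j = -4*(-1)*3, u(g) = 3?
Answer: -20896/663 ≈ -31.517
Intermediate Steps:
j = 12 (j = 4*3 = 12)
S(F) = 1/12
s = 64 (s = (3 + 5)² = 8² = 64)
((-38/(-68) - 59/52) + S(-5))*s = ((-38/(-68) - 59/52) + 1/12)*64 = ((-38*(-1/68) - 59*1/52) + 1/12)*64 = ((19/34 - 59/52) + 1/12)*64 = (-509/884 + 1/12)*64 = -653/1326*64 = -20896/663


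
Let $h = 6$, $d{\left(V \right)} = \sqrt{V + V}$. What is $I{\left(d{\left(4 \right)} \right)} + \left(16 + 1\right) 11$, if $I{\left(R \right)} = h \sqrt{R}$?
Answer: $187 + 6 \cdot 2^{\frac{3}{4}} \approx 197.09$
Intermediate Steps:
$d{\left(V \right)} = \sqrt{2} \sqrt{V}$ ($d{\left(V \right)} = \sqrt{2 V} = \sqrt{2} \sqrt{V}$)
$I{\left(R \right)} = 6 \sqrt{R}$
$I{\left(d{\left(4 \right)} \right)} + \left(16 + 1\right) 11 = 6 \sqrt{\sqrt{2} \sqrt{4}} + \left(16 + 1\right) 11 = 6 \sqrt{\sqrt{2} \cdot 2} + 17 \cdot 11 = 6 \sqrt{2 \sqrt{2}} + 187 = 6 \cdot 2^{\frac{3}{4}} + 187 = 187 + 6 \cdot 2^{\frac{3}{4}}$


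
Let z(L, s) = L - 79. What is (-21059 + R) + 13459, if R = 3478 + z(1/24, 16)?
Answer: -100823/24 ≈ -4201.0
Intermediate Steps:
z(L, s) = -79 + L
R = 81577/24 (R = 3478 + (-79 + 1/24) = 3478 - 1895/24 = 81577/24 ≈ 3399.0)
(-21059 + R) + 13459 = (-21059 + 81577/24) + 13459 = -423839/24 + 13459 = -100823/24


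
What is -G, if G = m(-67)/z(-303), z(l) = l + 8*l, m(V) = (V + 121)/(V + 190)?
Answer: 2/12423 ≈ 0.00016099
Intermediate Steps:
m(V) = (121 + V)/(190 + V)
z(l) = 9*l
G = -2/12423 (G = ((121 - 67)/(190 - 67))/((9*(-303))) = (54/123)/(-2727) = ((1/123)*54)*(-1/2727) = (18/41)*(-1/2727) = -2/12423 ≈ -0.00016099)
-G = -1*(-2/12423) = 2/12423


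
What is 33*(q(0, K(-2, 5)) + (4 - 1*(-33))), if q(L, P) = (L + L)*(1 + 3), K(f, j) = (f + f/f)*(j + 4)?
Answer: 1221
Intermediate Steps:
K(f, j) = (1 + f)*(4 + j) (K(f, j) = (f + 1)*(4 + j) = (1 + f)*(4 + j))
q(L, P) = 8*L (q(L, P) = (2*L)*4 = 8*L)
33*(q(0, K(-2, 5)) + (4 - 1*(-33))) = 33*(8*0 + (4 - 1*(-33))) = 33*(0 + (4 + 33)) = 33*(0 + 37) = 33*37 = 1221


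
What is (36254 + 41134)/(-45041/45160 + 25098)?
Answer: 3494842080/1133380639 ≈ 3.0836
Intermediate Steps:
(36254 + 41134)/(-45041/45160 + 25098) = 77388/(-45041*1/45160 + 25098) = 77388/(-45041/45160 + 25098) = 77388/(1133380639/45160) = 77388*(45160/1133380639) = 3494842080/1133380639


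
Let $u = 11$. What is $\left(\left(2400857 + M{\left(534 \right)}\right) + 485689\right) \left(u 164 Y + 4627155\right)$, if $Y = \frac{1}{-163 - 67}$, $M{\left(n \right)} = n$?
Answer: $\frac{307255712290968}{23} \approx 1.3359 \cdot 10^{13}$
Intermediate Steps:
$Y = - \frac{1}{230}$ ($Y = \frac{1}{-230} = - \frac{1}{230} \approx -0.0043478$)
$\left(\left(2400857 + M{\left(534 \right)}\right) + 485689\right) \left(u 164 Y + 4627155\right) = \left(\left(2400857 + 534\right) + 485689\right) \left(11 \cdot 164 \left(- \frac{1}{230}\right) + 4627155\right) = \left(2401391 + 485689\right) \left(1804 \left(- \frac{1}{230}\right) + 4627155\right) = 2887080 \left(- \frac{902}{115} + 4627155\right) = 2887080 \cdot \frac{532121923}{115} = \frac{307255712290968}{23}$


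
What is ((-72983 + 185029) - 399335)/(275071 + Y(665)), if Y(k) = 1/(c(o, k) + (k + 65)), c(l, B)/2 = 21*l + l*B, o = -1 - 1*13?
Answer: -1769508714/1694253979 ≈ -1.0444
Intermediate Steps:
o = -14 (o = -1 - 13 = -14)
c(l, B) = 42*l + 2*B*l (c(l, B) = 2*(21*l + l*B) = 2*(21*l + B*l) = 42*l + 2*B*l)
Y(k) = 1/(-523 - 27*k) (Y(k) = 1/(2*(-14)*(21 + k) + (k + 65)) = 1/((-588 - 28*k) + (65 + k)) = 1/(-523 - 27*k))
((-72983 + 185029) - 399335)/(275071 + Y(665)) = ((-72983 + 185029) - 399335)/(275071 + 1/(-523 - 27*665)) = (112046 - 399335)/(275071 + 1/(-523 - 17955)) = -287289/(275071 + 1/(-18478)) = -287289/(275071 - 1/18478) = -287289/5082761937/18478 = -287289*18478/5082761937 = -1769508714/1694253979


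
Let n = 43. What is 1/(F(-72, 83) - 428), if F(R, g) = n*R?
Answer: -1/3524 ≈ -0.00028377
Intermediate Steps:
F(R, g) = 43*R
1/(F(-72, 83) - 428) = 1/(43*(-72) - 428) = 1/(-3096 - 428) = 1/(-3524) = -1/3524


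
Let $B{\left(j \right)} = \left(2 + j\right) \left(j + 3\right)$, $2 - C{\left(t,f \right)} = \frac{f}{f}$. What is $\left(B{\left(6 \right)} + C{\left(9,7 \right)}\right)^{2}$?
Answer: $5329$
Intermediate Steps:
$C{\left(t,f \right)} = 1$ ($C{\left(t,f \right)} = 2 - \frac{f}{f} = 2 - 1 = 1$)
$B{\left(j \right)} = \left(2 + j\right) \left(3 + j\right)$
$\left(B{\left(6 \right)} + C{\left(9,7 \right)}\right)^{2} = \left(\left(6 + 6^{2} + 5 \cdot 6\right) + 1\right)^{2} = \left(\left(6 + 36 + 30\right) + 1\right)^{2} = \left(72 + 1\right)^{2} = 73^{2} = 5329$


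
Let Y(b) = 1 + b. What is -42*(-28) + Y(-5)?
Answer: 1172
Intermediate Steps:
-42*(-28) + Y(-5) = -42*(-28) + (1 - 5) = 1176 - 4 = 1172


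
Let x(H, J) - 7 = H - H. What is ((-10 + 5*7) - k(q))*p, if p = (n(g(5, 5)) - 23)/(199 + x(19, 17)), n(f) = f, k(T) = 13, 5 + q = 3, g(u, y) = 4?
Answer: -114/103 ≈ -1.1068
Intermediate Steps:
q = -2 (q = -5 + 3 = -2)
x(H, J) = 7 (x(H, J) = 7 + (H - H) = 7 + 0 = 7)
p = -19/206 (p = (4 - 23)/(199 + 7) = -19/206 ≈ -0.092233)
((-10 + 5*7) - k(q))*p = ((-10 + 5*7) - 1*13)*(-19/206) = ((-10 + 35) - 13)*(-19/206) = (25 - 13)*(-19/206) = 12*(-19/206) = -114/103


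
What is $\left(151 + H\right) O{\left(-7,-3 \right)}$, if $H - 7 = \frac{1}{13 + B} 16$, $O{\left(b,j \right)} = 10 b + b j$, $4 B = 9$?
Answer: $- \frac{475398}{61} \approx -7793.4$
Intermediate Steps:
$B = \frac{9}{4}$ ($B = \frac{1}{4} \cdot 9 = \frac{9}{4} \approx 2.25$)
$H = \frac{491}{61}$ ($H = 7 + \frac{1}{13 + \frac{9}{4}} \cdot 16 = 7 + \frac{1}{\frac{61}{4}} \cdot 16 = 7 + \frac{4}{61} \cdot 16 = 7 + \frac{64}{61} = \frac{491}{61} \approx 8.0492$)
$\left(151 + H\right) O{\left(-7,-3 \right)} = \left(151 + \frac{491}{61}\right) \left(- 7 \left(10 - 3\right)\right) = \frac{9702 \left(\left(-7\right) 7\right)}{61} = \frac{9702}{61} \left(-49\right) = - \frac{475398}{61}$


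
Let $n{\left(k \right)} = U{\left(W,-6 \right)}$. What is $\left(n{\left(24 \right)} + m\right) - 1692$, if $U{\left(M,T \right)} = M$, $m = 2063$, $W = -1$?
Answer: $370$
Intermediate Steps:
$n{\left(k \right)} = -1$
$\left(n{\left(24 \right)} + m\right) - 1692 = \left(-1 + 2063\right) - 1692 = 2062 - 1692 = 370$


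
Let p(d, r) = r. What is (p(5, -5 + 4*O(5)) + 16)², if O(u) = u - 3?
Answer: 361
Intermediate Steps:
O(u) = -3 + u
(p(5, -5 + 4*O(5)) + 16)² = ((-5 + 4*(-3 + 5)) + 16)² = ((-5 + 4*2) + 16)² = ((-5 + 8) + 16)² = (3 + 16)² = 19² = 361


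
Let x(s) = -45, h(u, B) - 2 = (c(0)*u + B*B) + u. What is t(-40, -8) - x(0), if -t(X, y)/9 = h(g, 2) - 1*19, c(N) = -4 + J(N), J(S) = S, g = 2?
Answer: 216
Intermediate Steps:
c(N) = -4 + N
h(u, B) = 2 + B² - 3*u (h(u, B) = 2 + (((-4 + 0)*u + B*B) + u) = 2 + ((-4*u + B²) + u) = 2 + ((B² - 4*u) + u) = 2 + (B² - 3*u) = 2 + B² - 3*u)
t(X, y) = 171 (t(X, y) = -9*((2 + 2² - 3*2) - 1*19) = -9*((2 + 4 - 6) - 19) = -9*(0 - 19) = -9*(-19) = 171)
t(-40, -8) - x(0) = 171 - 1*(-45) = 171 + 45 = 216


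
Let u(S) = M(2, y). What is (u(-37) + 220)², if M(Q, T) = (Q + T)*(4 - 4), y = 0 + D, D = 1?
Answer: 48400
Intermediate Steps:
y = 1 (y = 0 + 1 = 1)
M(Q, T) = 0 (M(Q, T) = (Q + T)*0 = 0)
u(S) = 0
(u(-37) + 220)² = (0 + 220)² = 220² = 48400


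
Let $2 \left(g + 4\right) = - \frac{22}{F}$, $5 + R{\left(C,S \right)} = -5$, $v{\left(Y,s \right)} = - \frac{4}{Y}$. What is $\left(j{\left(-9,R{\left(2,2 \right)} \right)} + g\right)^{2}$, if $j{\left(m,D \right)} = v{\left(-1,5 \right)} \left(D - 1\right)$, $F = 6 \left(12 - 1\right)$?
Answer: $\frac{83521}{36} \approx 2320.0$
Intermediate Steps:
$R{\left(C,S \right)} = -10$ ($R{\left(C,S \right)} = -5 - 5 = -10$)
$F = 66$ ($F = 6 \cdot 11 = 66$)
$j{\left(m,D \right)} = -4 + 4 D$ ($j{\left(m,D \right)} = - \frac{4}{-1} \left(D - 1\right) = \left(-4\right) \left(-1\right) \left(-1 + D\right) = 4 \left(-1 + D\right) = -4 + 4 D$)
$g = - \frac{25}{6}$ ($g = -4 + \frac{\left(-22\right) \frac{1}{66}}{2} = -4 + \frac{1}{2} \left(- \frac{1}{3}\right) = -4 - \frac{1}{6} = - \frac{25}{6} \approx -4.1667$)
$\left(j{\left(-9,R{\left(2,2 \right)} \right)} + g\right)^{2} = \left(\left(-4 + 4 \left(-10\right)\right) - \frac{25}{6}\right)^{2} = \left(\left(-4 - 40\right) - \frac{25}{6}\right)^{2} = \left(-44 - \frac{25}{6}\right)^{2} = \left(- \frac{289}{6}\right)^{2} = \frac{83521}{36}$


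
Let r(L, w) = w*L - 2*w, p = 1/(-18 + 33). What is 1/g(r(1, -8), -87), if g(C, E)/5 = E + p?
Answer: -3/1304 ≈ -0.0023006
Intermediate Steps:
p = 1/15 ≈ 0.066667
r(L, w) = -2*w + L*w (r(L, w) = L*w - 2*w = -2*w + L*w)
g(C, E) = ⅓ + 5*E (g(C, E) = 5*(E + 1/15) = 5*(1/15 + E) = ⅓ + 5*E)
1/g(r(1, -8), -87) = 1/(⅓ + 5*(-87)) = 1/(⅓ - 435) = 1/(-1304/3) = -3/1304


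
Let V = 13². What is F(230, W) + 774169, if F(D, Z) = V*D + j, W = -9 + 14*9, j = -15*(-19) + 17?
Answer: 813341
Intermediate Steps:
j = 302 (j = 285 + 17 = 302)
W = 117 (W = -9 + 126 = 117)
V = 169
F(D, Z) = 302 + 169*D (F(D, Z) = 169*D + 302 = 302 + 169*D)
F(230, W) + 774169 = (302 + 169*230) + 774169 = (302 + 38870) + 774169 = 39172 + 774169 = 813341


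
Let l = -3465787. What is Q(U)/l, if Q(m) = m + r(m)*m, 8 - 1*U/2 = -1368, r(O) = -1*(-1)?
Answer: -5504/3465787 ≈ -0.0015881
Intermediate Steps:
r(O) = 1
U = 2752 (U = 16 - 2*(-1368) = 16 + 2736 = 2752)
Q(m) = 2*m (Q(m) = m + 1*m = m + m = 2*m)
Q(U)/l = (2*2752)/(-3465787) = 5504*(-1/3465787) = -5504/3465787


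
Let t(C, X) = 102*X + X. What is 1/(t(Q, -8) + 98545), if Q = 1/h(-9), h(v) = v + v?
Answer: 1/97721 ≈ 1.0233e-5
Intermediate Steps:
h(v) = 2*v
Q = -1/18 (Q = 1/(2*(-9)) = 1/(-18) = -1/18 ≈ -0.055556)
t(C, X) = 103*X
1/(t(Q, -8) + 98545) = 1/(103*(-8) + 98545) = 1/(-824 + 98545) = 1/97721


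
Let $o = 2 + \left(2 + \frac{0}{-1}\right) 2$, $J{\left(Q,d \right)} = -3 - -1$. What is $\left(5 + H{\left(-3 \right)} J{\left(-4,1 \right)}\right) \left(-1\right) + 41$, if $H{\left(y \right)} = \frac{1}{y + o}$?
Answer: $\frac{110}{3} \approx 36.667$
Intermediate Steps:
$J{\left(Q,d \right)} = -2$ ($J{\left(Q,d \right)} = -3 + 1 = -2$)
$o = 6$ ($o = 2 + \left(2 + 0 \left(-1\right)\right) 2 = 2 + \left(2 + 0\right) 2 = 2 + 2 \cdot 2 = 2 + 4 = 6$)
$H{\left(y \right)} = \frac{1}{6 + y}$ ($H{\left(y \right)} = \frac{1}{y + 6} = \frac{1}{6 + y}$)
$\left(5 + H{\left(-3 \right)} J{\left(-4,1 \right)}\right) \left(-1\right) + 41 = \left(5 + \frac{1}{6 - 3} \left(-2\right)\right) \left(-1\right) + 41 = \left(5 + \frac{1}{3} \left(-2\right)\right) \left(-1\right) + 41 = \left(5 - \frac{2}{3}\right) \left(-1\right) + 41 = \frac{13}{3} \left(-1\right) + 41 = - \frac{13}{3} + 41 = \frac{110}{3}$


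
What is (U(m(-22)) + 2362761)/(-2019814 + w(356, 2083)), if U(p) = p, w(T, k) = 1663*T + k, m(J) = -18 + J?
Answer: -2362721/1425703 ≈ -1.6572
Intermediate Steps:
w(T, k) = k + 1663*T
(U(m(-22)) + 2362761)/(-2019814 + w(356, 2083)) = ((-18 - 22) + 2362761)/(-2019814 + (2083 + 1663*356)) = (-40 + 2362761)/(-2019814 + (2083 + 592028)) = 2362721/(-2019814 + 594111) = 2362721/(-1425703) = 2362721*(-1/1425703) = -2362721/1425703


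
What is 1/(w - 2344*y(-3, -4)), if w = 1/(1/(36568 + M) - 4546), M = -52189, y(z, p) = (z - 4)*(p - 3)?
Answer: -71013067/8156276838973 ≈ -8.7066e-6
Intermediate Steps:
y(z, p) = (-4 + z)*(-3 + p)
w = -15621/71013067 (w = 1/(1/(36568 - 52189) - 4546) = 1/(1/(-15621) - 4546) = 1/(-1/15621 - 4546) = 1/(-71013067/15621) = -15621/71013067 ≈ -0.00021997)
1/(w - 2344*y(-3, -4)) = 1/(-15621/71013067 - 2344*(12 - 4*(-4) - 3*(-3) - 4*(-3))) = 1/(-15621/71013067 - 2344*(12 + 16 + 9 + 12)) = 1/(-15621/71013067 - 2344*49) = 1/(-15621/71013067 - 114856) = 1/(-8156276838973/71013067) = -71013067/8156276838973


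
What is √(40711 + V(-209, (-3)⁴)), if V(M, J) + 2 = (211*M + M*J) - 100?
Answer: I*√20419 ≈ 142.9*I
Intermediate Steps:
V(M, J) = -102 + 211*M + J*M (V(M, J) = -2 + ((211*M + M*J) - 100) = -2 + ((211*M + J*M) - 100) = -2 + (-100 + 211*M + J*M) = -102 + 211*M + J*M)
√(40711 + V(-209, (-3)⁴)) = √(40711 + (-102 + 211*(-209) + (-3)⁴*(-209))) = √(40711 + (-102 - 44099 + 81*(-209))) = √(40711 + (-102 - 44099 - 16929)) = √(40711 - 61130) = √(-20419) = I*√20419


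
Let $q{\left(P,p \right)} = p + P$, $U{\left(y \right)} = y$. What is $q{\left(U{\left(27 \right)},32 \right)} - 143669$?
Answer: $-143610$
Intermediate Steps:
$q{\left(P,p \right)} = P + p$
$q{\left(U{\left(27 \right)},32 \right)} - 143669 = \left(27 + 32\right) - 143669 = 59 - 143669 = -143610$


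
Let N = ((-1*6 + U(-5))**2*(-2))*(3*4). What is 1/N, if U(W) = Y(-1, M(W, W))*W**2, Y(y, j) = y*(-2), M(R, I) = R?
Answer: -1/46464 ≈ -2.1522e-5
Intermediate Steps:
Y(y, j) = -2*y
U(W) = 2*W**2 (U(W) = (-2*(-1))*W**2 = 2*W**2)
N = -46464 (N = ((-1*6 + 2*(-5)**2)**2*(-2))*(3*4) = ((-6 + 2*25)**2*(-2))*12 = ((-6 + 50)**2*(-2))*12 = (44**2*(-2))*12 = (1936*(-2))*12 = -3872*12 = -46464)
1/N = 1/(-46464) = -1/46464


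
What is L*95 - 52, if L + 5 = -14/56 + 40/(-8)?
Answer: -4103/4 ≈ -1025.8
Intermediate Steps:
L = -41/4 (L = -5 + (-14/56 + 40/(-8)) = -5 + (-14*1/56 + 40*(-⅛)) = -5 + (-¼ - 5) = -5 - 21/4 = -41/4 ≈ -10.250)
L*95 - 52 = -41/4*95 - 52 = -3895/4 - 52 = -4103/4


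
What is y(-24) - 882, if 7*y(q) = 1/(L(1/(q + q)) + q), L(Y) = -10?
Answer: -209917/238 ≈ -882.00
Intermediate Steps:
y(q) = 1/(7*(-10 + q))
y(-24) - 882 = 1/(7*(-10 - 24)) - 882 = (1/7)/(-34) - 882 = (1/7)*(-1/34) - 882 = -1/238 - 882 = -209917/238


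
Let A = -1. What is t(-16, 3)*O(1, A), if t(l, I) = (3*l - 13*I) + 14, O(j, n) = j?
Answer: -73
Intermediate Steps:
t(l, I) = 14 - 13*I + 3*l (t(l, I) = (-13*I + 3*l) + 14 = 14 - 13*I + 3*l)
t(-16, 3)*O(1, A) = (14 - 13*3 + 3*(-16))*1 = (14 - 39 - 48)*1 = -73*1 = -73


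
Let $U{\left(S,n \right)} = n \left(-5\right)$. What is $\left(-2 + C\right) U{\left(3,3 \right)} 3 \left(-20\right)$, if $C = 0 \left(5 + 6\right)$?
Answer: $-1800$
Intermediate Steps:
$U{\left(S,n \right)} = - 5 n$
$C = 0$ ($C = 0 \cdot 11 = 0$)
$\left(-2 + C\right) U{\left(3,3 \right)} 3 \left(-20\right) = \left(-2 + 0\right) \left(\left(-5\right) 3\right) 3 \left(-20\right) = \left(-2\right) \left(-15\right) 3 \left(-20\right) = 30 \cdot 3 \left(-20\right) = 90 \left(-20\right) = -1800$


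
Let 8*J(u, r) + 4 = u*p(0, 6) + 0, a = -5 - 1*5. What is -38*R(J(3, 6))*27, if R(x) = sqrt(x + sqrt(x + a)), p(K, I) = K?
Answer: -513*sqrt(-2 + 2*I*sqrt(42)) ≈ -1209.4 - 1410.3*I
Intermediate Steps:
a = -10 (a = -5 - 5 = -10)
J(u, r) = -1/2 (J(u, r) = -1/2 + (u*0 + 0)/8 = -1/2 + (0 + 0)/8 = -1/2 + (1/8)*0 = -1/2 + 0 = -1/2)
R(x) = sqrt(x + sqrt(-10 + x)) (R(x) = sqrt(x + sqrt(x - 10)) = sqrt(x + sqrt(-10 + x)))
-38*R(J(3, 6))*27 = -38*sqrt(-1/2 + sqrt(-10 - 1/2))*27 = -38*sqrt(-1/2 + sqrt(-21/2))*27 = -38*sqrt(-1/2 + I*sqrt(42)/2)*27 = -1026*sqrt(-1/2 + I*sqrt(42)/2)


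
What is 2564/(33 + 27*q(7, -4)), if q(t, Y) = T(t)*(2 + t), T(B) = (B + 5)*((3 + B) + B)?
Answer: 2564/49605 ≈ 0.051688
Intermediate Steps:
T(B) = (3 + 2*B)*(5 + B) (T(B) = (5 + B)*(3 + 2*B) = (3 + 2*B)*(5 + B))
q(t, Y) = (2 + t)*(15 + 2*t² + 13*t) (q(t, Y) = (15 + 2*t² + 13*t)*(2 + t) = (2 + t)*(15 + 2*t² + 13*t))
2564/(33 + 27*q(7, -4)) = 2564/(33 + 27*((2 + 7)*(15 + 2*7² + 13*7))) = 2564/(33 + 27*(9*(15 + 2*49 + 91))) = 2564/(33 + 27*(9*(15 + 98 + 91))) = 2564/(33 + 27*(9*204)) = 2564/(33 + 27*1836) = 2564/(33 + 49572) = 2564/49605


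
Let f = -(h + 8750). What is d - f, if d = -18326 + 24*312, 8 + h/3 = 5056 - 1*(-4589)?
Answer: 26823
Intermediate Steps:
h = 28911 (h = -24 + 3*(5056 - 1*(-4589)) = -24 + 3*(5056 + 4589) = -24 + 3*9645 = -24 + 28935 = 28911)
d = -10838 (d = -18326 + 7488 = -10838)
f = -37661 (f = -(28911 + 8750) = -1*37661 = -37661)
d - f = -10838 - 1*(-37661) = -10838 + 37661 = 26823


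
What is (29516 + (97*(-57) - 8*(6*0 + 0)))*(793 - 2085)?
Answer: -30991204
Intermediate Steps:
(29516 + (97*(-57) - 8*(6*0 + 0)))*(793 - 2085) = (29516 + (-5529 - 8*(0 + 0)))*(-1292) = (29516 + (-5529 - 8*0))*(-1292) = (29516 + (-5529 + 0))*(-1292) = (29516 - 5529)*(-1292) = 23987*(-1292) = -30991204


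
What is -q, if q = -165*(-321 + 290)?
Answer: -5115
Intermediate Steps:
q = 5115 (q = -165*(-31) = 5115)
-q = -1*5115 = -5115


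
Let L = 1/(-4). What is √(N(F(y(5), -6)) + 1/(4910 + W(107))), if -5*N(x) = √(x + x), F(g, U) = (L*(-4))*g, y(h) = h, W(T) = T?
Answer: √(125425 - 125851445*√10)/25085 ≈ 0.79515*I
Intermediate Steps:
L = -¼ ≈ -0.25000
F(g, U) = g (F(g, U) = (-¼*(-4))*g = 1*g = g)
N(x) = -√2*√x/5 (N(x) = -√(x + x)/5 = -√2*√x/5)
√(N(F(y(5), -6)) + 1/(4910 + W(107))) = √(-√2*√5/5 + 1/(4910 + 107)) = √(-√10/5 + 1/5017) = √(1/5017 - √10/5)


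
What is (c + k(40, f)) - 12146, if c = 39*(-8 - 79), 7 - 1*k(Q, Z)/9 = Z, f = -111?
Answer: -14477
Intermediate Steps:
k(Q, Z) = 63 - 9*Z
c = -3393 (c = 39*(-87) = -3393)
(c + k(40, f)) - 12146 = (-3393 + (63 - 9*(-111))) - 12146 = (-3393 + (63 + 999)) - 12146 = (-3393 + 1062) - 12146 = -2331 - 12146 = -14477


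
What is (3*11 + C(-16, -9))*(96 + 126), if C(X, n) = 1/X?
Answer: 58497/8 ≈ 7312.1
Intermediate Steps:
(3*11 + C(-16, -9))*(96 + 126) = (3*11 + 1/(-16))*(96 + 126) = (33 - 1/16)*222 = (527/16)*222 = 58497/8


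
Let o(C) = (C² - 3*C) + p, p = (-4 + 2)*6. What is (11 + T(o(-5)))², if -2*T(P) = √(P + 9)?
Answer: (22 - √37)²/4 ≈ 63.340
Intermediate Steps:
p = -12 (p = -2*6 = -12)
o(C) = -12 + C² - 3*C (o(C) = (C² - 3*C) - 12 = -12 + C² - 3*C)
T(P) = -√(9 + P)/2 (T(P) = -√(P + 9)/2 = -√(9 + P)/2)
(11 + T(o(-5)))² = (11 - √(9 + (-12 + (-5)² - 3*(-5)))/2)² = (11 - √(9 + (-12 + 25 + 15))/2)² = (11 - √(9 + 28)/2)² = (11 - √37/2)²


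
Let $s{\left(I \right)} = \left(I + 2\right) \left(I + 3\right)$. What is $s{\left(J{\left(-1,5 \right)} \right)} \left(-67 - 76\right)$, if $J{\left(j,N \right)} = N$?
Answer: $-8008$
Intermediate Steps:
$s{\left(I \right)} = \left(2 + I\right) \left(3 + I\right)$
$s{\left(J{\left(-1,5 \right)} \right)} \left(-67 - 76\right) = \left(6 + 5^{2} + 5 \cdot 5\right) \left(-67 - 76\right) = \left(6 + 25 + 25\right) \left(-143\right) = 56 \left(-143\right) = -8008$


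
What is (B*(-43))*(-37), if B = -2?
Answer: -3182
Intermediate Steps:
(B*(-43))*(-37) = -2*(-43)*(-37) = 86*(-37) = -3182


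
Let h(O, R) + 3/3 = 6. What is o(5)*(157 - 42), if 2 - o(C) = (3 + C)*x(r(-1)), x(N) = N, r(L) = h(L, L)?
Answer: -4370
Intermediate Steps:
h(O, R) = 5 (h(O, R) = -1 + 6 = 5)
r(L) = 5
o(C) = -13 - 5*C (o(C) = 2 - (3 + C)*5 = 2 - (15 + 5*C) = 2 + (-15 - 5*C) = -13 - 5*C)
o(5)*(157 - 42) = (-13 - 5*5)*(157 - 42) = (-13 - 25)*115 = -38*115 = -4370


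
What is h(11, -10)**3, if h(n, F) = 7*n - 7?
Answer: 343000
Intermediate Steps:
h(n, F) = -7 + 7*n
h(11, -10)**3 = (-7 + 7*11)**3 = (-7 + 77)**3 = 70**3 = 343000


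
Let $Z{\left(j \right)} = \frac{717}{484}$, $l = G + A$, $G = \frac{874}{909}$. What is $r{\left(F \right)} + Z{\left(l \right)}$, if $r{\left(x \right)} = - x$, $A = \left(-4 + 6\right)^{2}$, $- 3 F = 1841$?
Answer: $\frac{893195}{1452} \approx 615.15$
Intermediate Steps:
$F = - \frac{1841}{3}$ ($F = \left(- \frac{1}{3}\right) 1841 = - \frac{1841}{3} \approx -613.67$)
$G = \frac{874}{909}$ ($G = 874 \cdot \frac{1}{909} = \frac{874}{909} \approx 0.9615$)
$A = 4$ ($A = 2^{2} = 4$)
$l = \frac{4510}{909}$ ($l = \frac{874}{909} + 4 = \frac{4510}{909} \approx 4.9615$)
$Z{\left(j \right)} = \frac{717}{484}$ ($Z{\left(j \right)} = 717 \cdot \frac{1}{484} = \frac{717}{484}$)
$r{\left(F \right)} + Z{\left(l \right)} = \left(-1\right) \left(- \frac{1841}{3}\right) + \frac{717}{484} = \frac{1841}{3} + \frac{717}{484} = \frac{893195}{1452}$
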